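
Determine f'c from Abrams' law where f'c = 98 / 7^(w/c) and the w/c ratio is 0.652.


f'c = 98 / 7^0.652
= 98 / 3.556
= 27.56 MPa

27.56


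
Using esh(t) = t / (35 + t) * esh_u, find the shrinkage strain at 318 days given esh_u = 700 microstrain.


esh(318) = 318 / (35 + 318) * 700
= 318 / 353 * 700
= 630.6 microstrain

630.6


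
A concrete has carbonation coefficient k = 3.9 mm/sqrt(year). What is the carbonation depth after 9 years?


depth = k * sqrt(t)
= 3.9 * sqrt(9)
= 11.7 mm

11.7


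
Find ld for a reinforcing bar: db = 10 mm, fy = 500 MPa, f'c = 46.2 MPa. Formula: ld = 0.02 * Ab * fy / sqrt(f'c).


Ab = pi * 10^2 / 4 = 78.54 mm2
ld = 0.02 * 78.54 * 500 / sqrt(46.2)
= 115.5 mm

115.5


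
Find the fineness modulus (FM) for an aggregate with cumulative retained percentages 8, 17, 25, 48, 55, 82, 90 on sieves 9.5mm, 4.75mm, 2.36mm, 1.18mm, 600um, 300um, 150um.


FM = sum(cumulative % retained) / 100
= 325 / 100
= 3.25

3.25


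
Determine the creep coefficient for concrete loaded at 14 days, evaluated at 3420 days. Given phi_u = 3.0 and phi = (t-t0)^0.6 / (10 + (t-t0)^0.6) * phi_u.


dt = 3420 - 14 = 3406
phi = 3406^0.6 / (10 + 3406^0.6) * 3.0
= 2.788

2.788


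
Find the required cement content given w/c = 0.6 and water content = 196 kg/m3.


Cement = water / (w/c)
= 196 / 0.6
= 326.7 kg/m3

326.7


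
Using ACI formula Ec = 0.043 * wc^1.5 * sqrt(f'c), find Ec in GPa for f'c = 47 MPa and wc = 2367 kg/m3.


Ec = 0.043 * 2367^1.5 * sqrt(47) / 1000
= 33.95 GPa

33.95


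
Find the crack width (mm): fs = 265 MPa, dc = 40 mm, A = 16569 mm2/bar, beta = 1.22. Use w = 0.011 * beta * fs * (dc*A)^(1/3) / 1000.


w = 0.011 * beta * fs * (dc * A)^(1/3) / 1000
= 0.011 * 1.22 * 265 * (40 * 16569)^(1/3) / 1000
= 0.31 mm

0.31


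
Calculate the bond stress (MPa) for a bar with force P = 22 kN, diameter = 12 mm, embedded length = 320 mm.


u = P / (pi * db * ld)
= 22 * 1000 / (pi * 12 * 320)
= 1.824 MPa

1.824


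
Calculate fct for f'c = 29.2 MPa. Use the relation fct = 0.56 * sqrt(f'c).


fct = 0.56 * sqrt(29.2)
= 0.56 * 5.404
= 3.026 MPa

3.026


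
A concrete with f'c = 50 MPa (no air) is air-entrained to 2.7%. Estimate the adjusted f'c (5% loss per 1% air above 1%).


Strength loss = (2.7 - 1) * 5 = 8.5%
f'c = 50 * (1 - 8.5/100)
= 45.75 MPa

45.75


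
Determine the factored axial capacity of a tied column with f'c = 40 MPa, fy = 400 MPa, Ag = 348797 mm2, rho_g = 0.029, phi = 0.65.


Ast = rho * Ag = 0.029 * 348797 = 10115.113 mm2
phi*Pn = 0.65 * 0.80 * (0.85 * 40 * (348797 - 10115.113) + 400 * 10115.113) / 1000
= 8091.84 kN

8091.84


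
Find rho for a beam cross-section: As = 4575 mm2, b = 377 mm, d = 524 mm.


rho = As / (b * d)
= 4575 / (377 * 524)
= 0.0232

0.0232


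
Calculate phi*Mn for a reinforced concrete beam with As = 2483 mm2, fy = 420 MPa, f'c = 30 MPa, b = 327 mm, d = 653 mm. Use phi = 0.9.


a = As * fy / (0.85 * f'c * b)
= 2483 * 420 / (0.85 * 30 * 327)
= 125.0657 mm
Mn = As * fy * (d - a/2) / 10^6
= 615.7746 kN-m
phi*Mn = 0.9 * 615.7746 = 554.2 kN-m

554.2


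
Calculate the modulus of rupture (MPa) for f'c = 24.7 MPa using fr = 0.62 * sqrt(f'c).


fr = 0.62 * sqrt(24.7)
= 3.081 MPa

3.081


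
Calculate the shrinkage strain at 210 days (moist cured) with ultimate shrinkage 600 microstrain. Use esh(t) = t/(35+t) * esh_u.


esh(210) = 210 / (35 + 210) * 600
= 210 / 245 * 600
= 514.3 microstrain

514.3


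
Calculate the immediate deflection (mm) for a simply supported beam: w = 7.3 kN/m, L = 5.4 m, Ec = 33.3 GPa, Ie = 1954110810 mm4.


Convert: L = 5.4 m = 5400 mm, Ec = 33.3 GPa = 33300 MPa
delta = 5 * 7.3 * 5400^4 / (384 * 33300 * 1954110810)
= 1.24 mm

1.24


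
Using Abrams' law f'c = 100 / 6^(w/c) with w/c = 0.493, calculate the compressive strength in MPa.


f'c = 100 / 6^0.493
= 100 / 2.419
= 41.34 MPa

41.34


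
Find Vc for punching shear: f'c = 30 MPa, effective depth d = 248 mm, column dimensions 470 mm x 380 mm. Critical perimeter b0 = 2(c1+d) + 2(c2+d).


b0 = 2*(470 + 248) + 2*(380 + 248) = 2692 mm
Vc = 0.33 * sqrt(30) * 2692 * 248 / 1000
= 1206.71 kN

1206.71


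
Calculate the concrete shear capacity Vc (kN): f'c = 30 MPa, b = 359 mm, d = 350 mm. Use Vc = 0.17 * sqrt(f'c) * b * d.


Vc = 0.17 * sqrt(30) * 359 * 350 / 1000
= 117.0 kN

117.0


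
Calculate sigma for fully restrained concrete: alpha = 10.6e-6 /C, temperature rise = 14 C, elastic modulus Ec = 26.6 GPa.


sigma = alpha * dT * Ec
= 10.6e-6 * 14 * 26.6 * 1000
= 3.947 MPa

3.947


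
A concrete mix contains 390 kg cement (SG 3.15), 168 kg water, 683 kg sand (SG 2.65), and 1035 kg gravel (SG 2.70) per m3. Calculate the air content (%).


Vol cement = 390 / (3.15 * 1000) = 0.12381 m3
Vol water = 168 / 1000 = 0.168 m3
Vol sand = 683 / (2.65 * 1000) = 0.257736 m3
Vol gravel = 1035 / (2.70 * 1000) = 0.383333 m3
Total solid + water volume = 0.932879 m3
Air = (1 - 0.932879) * 100 = 6.71%

6.71


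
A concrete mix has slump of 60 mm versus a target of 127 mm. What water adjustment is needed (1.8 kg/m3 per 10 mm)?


Difference = 127 - 60 = 67 mm
Water adjustment = 67 * 1.8 / 10 = 12.1 kg/m3

12.1


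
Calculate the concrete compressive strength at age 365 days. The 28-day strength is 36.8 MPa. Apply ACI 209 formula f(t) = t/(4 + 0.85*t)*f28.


f(365) = 365 / (4 + 0.85 * 365) * 36.8
= 365 / 314.25 * 36.8
= 42.74 MPa

42.74


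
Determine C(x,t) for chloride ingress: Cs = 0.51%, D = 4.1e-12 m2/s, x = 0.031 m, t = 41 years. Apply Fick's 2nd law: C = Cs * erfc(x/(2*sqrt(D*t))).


t_seconds = 41 * 365.25 * 24 * 3600 = 1293861600.0 s
arg = 0.031 / (2 * sqrt(4.1e-12 * 1293861600.0))
= 0.2128
erfc(0.2128) = 0.7634
C = 0.51 * 0.7634 = 0.3894%

0.3894


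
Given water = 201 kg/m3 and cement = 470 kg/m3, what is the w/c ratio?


w/c = water / cement
w/c = 201 / 470 = 0.428

0.428


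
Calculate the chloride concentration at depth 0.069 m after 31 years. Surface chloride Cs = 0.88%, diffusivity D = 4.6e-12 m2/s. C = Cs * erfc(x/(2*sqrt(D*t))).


t_seconds = 31 * 365.25 * 24 * 3600 = 978285600.0 s
arg = 0.069 / (2 * sqrt(4.6e-12 * 978285600.0))
= 0.5143
erfc(0.5143) = 0.467
C = 0.88 * 0.467 = 0.411%

0.411


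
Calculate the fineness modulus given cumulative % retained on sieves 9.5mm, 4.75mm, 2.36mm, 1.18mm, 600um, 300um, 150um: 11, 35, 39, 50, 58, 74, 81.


FM = sum(cumulative % retained) / 100
= 348 / 100
= 3.48

3.48


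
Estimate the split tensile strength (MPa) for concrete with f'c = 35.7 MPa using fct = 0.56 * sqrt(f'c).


fct = 0.56 * sqrt(35.7)
= 0.56 * 5.975
= 3.346 MPa

3.346


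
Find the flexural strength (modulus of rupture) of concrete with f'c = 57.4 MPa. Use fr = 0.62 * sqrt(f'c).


fr = 0.62 * sqrt(57.4)
= 4.697 MPa

4.697


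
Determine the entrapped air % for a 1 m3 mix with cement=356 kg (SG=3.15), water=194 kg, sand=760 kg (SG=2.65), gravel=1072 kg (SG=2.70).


Vol cement = 356 / (3.15 * 1000) = 0.113016 m3
Vol water = 194 / 1000 = 0.194 m3
Vol sand = 760 / (2.65 * 1000) = 0.286792 m3
Vol gravel = 1072 / (2.70 * 1000) = 0.397037 m3
Total solid + water volume = 0.990845 m3
Air = (1 - 0.990845) * 100 = 0.92%

0.92


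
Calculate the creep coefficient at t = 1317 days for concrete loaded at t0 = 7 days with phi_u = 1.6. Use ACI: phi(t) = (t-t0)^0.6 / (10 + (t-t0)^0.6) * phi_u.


dt = 1317 - 7 = 1310
phi = 1310^0.6 / (10 + 1310^0.6) * 1.6
= 1.41

1.41


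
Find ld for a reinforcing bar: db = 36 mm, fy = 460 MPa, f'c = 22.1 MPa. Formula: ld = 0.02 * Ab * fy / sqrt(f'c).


Ab = pi * 36^2 / 4 = 1017.876 mm2
ld = 0.02 * 1017.876 * 460 / sqrt(22.1)
= 1992.0 mm

1992.0


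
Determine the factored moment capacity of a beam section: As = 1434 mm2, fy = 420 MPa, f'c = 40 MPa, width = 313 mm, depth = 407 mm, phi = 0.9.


a = As * fy / (0.85 * f'c * b)
= 1434 * 420 / (0.85 * 40 * 313)
= 56.5946 mm
Mn = As * fy * (d - a/2) / 10^6
= 228.0851 kN-m
phi*Mn = 0.9 * 228.0851 = 205.28 kN-m

205.28


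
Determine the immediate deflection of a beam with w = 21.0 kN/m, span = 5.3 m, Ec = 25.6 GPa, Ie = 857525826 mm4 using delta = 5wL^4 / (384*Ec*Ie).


Convert: L = 5.3 m = 5300 mm, Ec = 25.6 GPa = 25600 MPa
delta = 5 * 21.0 * 5300^4 / (384 * 25600 * 857525826)
= 9.83 mm

9.83


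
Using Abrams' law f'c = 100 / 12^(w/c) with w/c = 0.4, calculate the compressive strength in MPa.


f'c = 100 / 12^0.4
= 100 / 2.702
= 37.01 MPa

37.01


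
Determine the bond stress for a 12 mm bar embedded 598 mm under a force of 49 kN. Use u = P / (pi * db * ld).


u = P / (pi * db * ld)
= 49 * 1000 / (pi * 12 * 598)
= 2.174 MPa

2.174


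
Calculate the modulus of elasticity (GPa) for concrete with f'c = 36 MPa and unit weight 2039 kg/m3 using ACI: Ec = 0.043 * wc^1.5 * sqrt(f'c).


Ec = 0.043 * 2039^1.5 * sqrt(36) / 1000
= 23.75 GPa

23.75


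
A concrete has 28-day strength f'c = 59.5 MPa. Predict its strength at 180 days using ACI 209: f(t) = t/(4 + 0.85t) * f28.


f(180) = 180 / (4 + 0.85 * 180) * 59.5
= 180 / 157.0 * 59.5
= 68.22 MPa

68.22


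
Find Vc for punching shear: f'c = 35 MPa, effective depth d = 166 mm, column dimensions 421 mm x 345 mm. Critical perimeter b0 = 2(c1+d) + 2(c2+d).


b0 = 2*(421 + 166) + 2*(345 + 166) = 2196 mm
Vc = 0.33 * sqrt(35) * 2196 * 166 / 1000
= 711.69 kN

711.69


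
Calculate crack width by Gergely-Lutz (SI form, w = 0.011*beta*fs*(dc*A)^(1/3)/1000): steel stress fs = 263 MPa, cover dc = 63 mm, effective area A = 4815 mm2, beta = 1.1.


w = 0.011 * beta * fs * (dc * A)^(1/3) / 1000
= 0.011 * 1.1 * 263 * (63 * 4815)^(1/3) / 1000
= 0.214 mm

0.214


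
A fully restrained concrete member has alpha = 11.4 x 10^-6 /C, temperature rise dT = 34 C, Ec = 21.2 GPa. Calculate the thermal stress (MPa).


sigma = alpha * dT * Ec
= 11.4e-6 * 34 * 21.2 * 1000
= 8.217 MPa

8.217


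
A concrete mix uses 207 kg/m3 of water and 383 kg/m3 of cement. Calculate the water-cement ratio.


w/c = water / cement
w/c = 207 / 383 = 0.54

0.54


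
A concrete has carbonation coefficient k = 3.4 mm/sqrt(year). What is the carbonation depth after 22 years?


depth = k * sqrt(t)
= 3.4 * sqrt(22)
= 15.95 mm

15.95


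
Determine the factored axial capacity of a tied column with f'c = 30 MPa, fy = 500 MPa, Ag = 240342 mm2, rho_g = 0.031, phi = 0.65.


Ast = rho * Ag = 0.031 * 240342 = 7450.602 mm2
phi*Pn = 0.65 * 0.80 * (0.85 * 30 * (240342 - 7450.602) + 500 * 7450.602) / 1000
= 5025.3 kN

5025.3


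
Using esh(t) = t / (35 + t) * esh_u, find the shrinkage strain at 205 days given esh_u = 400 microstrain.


esh(205) = 205 / (35 + 205) * 400
= 205 / 240 * 400
= 341.7 microstrain

341.7


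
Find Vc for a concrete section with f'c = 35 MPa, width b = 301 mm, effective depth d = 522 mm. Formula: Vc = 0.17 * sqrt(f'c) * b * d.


Vc = 0.17 * sqrt(35) * 301 * 522 / 1000
= 158.02 kN

158.02


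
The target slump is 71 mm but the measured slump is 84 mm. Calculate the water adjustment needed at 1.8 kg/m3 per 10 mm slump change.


Difference = 71 - 84 = -13 mm
Water adjustment = -13 * 1.8 / 10 = -2.3 kg/m3

-2.3


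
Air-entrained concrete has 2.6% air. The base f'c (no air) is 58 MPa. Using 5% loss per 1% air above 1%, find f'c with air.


Strength loss = (2.6 - 1) * 5 = 8.0%
f'c = 58 * (1 - 8.0/100)
= 53.36 MPa

53.36


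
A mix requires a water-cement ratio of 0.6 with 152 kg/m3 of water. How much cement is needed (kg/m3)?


Cement = water / (w/c)
= 152 / 0.6
= 253.3 kg/m3

253.3


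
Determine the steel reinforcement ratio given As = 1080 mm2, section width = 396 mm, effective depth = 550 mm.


rho = As / (b * d)
= 1080 / (396 * 550)
= 0.005

0.005


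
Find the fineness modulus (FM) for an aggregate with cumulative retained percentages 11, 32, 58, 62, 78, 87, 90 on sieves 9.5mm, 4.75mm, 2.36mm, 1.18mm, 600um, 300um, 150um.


FM = sum(cumulative % retained) / 100
= 418 / 100
= 4.18

4.18


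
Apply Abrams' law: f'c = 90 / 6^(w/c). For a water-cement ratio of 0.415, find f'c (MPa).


f'c = 90 / 6^0.415
= 90 / 2.103
= 42.79 MPa

42.79


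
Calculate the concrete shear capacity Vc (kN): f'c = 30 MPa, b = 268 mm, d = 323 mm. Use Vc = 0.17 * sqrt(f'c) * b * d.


Vc = 0.17 * sqrt(30) * 268 * 323 / 1000
= 80.6 kN

80.6


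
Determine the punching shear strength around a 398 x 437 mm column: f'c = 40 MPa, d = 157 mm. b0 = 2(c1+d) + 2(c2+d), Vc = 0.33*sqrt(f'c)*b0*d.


b0 = 2*(398 + 157) + 2*(437 + 157) = 2298 mm
Vc = 0.33 * sqrt(40) * 2298 * 157 / 1000
= 753.0 kN

753.0


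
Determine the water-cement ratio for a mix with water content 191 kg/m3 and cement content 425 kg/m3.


w/c = water / cement
w/c = 191 / 425 = 0.449

0.449


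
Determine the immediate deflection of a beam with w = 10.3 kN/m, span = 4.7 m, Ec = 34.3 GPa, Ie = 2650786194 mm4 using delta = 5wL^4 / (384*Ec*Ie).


Convert: L = 4.7 m = 4700 mm, Ec = 34.3 GPa = 34300 MPa
delta = 5 * 10.3 * 4700^4 / (384 * 34300 * 2650786194)
= 0.72 mm

0.72


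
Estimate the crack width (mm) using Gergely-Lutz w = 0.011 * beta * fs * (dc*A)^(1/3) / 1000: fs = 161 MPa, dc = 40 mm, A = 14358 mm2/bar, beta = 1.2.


w = 0.011 * beta * fs * (dc * A)^(1/3) / 1000
= 0.011 * 1.2 * 161 * (40 * 14358)^(1/3) / 1000
= 0.177 mm

0.177


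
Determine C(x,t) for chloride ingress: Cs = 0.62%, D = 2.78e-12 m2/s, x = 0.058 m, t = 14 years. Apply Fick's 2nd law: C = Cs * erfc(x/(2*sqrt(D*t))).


t_seconds = 14 * 365.25 * 24 * 3600 = 441806400.0 s
arg = 0.058 / (2 * sqrt(2.78e-12 * 441806400.0))
= 0.8275
erfc(0.8275) = 0.2419
C = 0.62 * 0.2419 = 0.15%

0.15


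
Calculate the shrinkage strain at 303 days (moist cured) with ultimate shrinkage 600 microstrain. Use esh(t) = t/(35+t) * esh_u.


esh(303) = 303 / (35 + 303) * 600
= 303 / 338 * 600
= 537.9 microstrain

537.9


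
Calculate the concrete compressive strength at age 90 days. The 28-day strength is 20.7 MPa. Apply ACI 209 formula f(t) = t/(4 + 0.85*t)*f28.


f(90) = 90 / (4 + 0.85 * 90) * 20.7
= 90 / 80.5 * 20.7
= 23.14 MPa

23.14


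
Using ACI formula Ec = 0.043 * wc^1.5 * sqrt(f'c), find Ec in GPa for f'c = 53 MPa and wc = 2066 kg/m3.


Ec = 0.043 * 2066^1.5 * sqrt(53) / 1000
= 29.4 GPa

29.4


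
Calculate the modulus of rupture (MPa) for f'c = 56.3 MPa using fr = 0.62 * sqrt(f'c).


fr = 0.62 * sqrt(56.3)
= 4.652 MPa

4.652


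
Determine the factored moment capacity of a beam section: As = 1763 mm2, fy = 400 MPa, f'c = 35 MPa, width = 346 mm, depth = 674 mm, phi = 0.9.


a = As * fy / (0.85 * f'c * b)
= 1763 * 400 / (0.85 * 35 * 346)
= 68.5093 mm
Mn = As * fy * (d - a/2) / 10^6
= 451.1484 kN-m
phi*Mn = 0.9 * 451.1484 = 406.03 kN-m

406.03


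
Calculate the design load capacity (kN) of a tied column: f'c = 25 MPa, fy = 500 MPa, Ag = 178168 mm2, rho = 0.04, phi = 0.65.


Ast = rho * Ag = 0.04 * 178168 = 7126.72 mm2
phi*Pn = 0.65 * 0.80 * (0.85 * 25 * (178168 - 7126.72) + 500 * 7126.72) / 1000
= 3742.95 kN

3742.95


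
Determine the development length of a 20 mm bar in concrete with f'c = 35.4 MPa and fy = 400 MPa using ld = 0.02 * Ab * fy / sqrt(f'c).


Ab = pi * 20^2 / 4 = 314.159 mm2
ld = 0.02 * 314.159 * 400 / sqrt(35.4)
= 422.4 mm

422.4


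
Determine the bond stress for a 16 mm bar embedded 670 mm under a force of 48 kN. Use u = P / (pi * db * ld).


u = P / (pi * db * ld)
= 48 * 1000 / (pi * 16 * 670)
= 1.425 MPa

1.425


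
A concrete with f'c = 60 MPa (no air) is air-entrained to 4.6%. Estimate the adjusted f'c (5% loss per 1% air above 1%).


Strength loss = (4.6 - 1) * 5 = 18.0%
f'c = 60 * (1 - 18.0/100)
= 49.2 MPa

49.2


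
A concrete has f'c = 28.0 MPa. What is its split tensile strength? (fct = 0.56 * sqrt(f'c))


fct = 0.56 * sqrt(28.0)
= 0.56 * 5.292
= 2.963 MPa

2.963


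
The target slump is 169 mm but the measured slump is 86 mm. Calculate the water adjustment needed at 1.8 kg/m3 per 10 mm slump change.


Difference = 169 - 86 = 83 mm
Water adjustment = 83 * 1.8 / 10 = 14.9 kg/m3

14.9


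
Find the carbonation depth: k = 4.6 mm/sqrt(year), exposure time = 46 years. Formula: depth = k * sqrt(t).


depth = k * sqrt(t)
= 4.6 * sqrt(46)
= 31.2 mm

31.2


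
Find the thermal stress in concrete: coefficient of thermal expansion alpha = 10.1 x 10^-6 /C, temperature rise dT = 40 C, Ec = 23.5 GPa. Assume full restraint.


sigma = alpha * dT * Ec
= 10.1e-6 * 40 * 23.5 * 1000
= 9.494 MPa

9.494


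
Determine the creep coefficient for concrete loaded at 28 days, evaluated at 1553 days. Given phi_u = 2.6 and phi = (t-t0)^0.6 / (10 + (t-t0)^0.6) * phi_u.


dt = 1553 - 28 = 1525
phi = 1525^0.6 / (10 + 1525^0.6) * 2.6
= 2.315

2.315


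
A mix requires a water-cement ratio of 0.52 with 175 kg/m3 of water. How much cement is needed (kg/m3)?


Cement = water / (w/c)
= 175 / 0.52
= 336.5 kg/m3

336.5


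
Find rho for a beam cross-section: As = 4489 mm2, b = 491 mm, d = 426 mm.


rho = As / (b * d)
= 4489 / (491 * 426)
= 0.0215

0.0215


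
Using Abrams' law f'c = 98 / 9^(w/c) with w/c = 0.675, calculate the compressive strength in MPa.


f'c = 98 / 9^0.675
= 98 / 4.407
= 22.24 MPa

22.24


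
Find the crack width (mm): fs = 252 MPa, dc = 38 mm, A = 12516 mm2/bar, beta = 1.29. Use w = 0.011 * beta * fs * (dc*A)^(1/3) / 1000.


w = 0.011 * beta * fs * (dc * A)^(1/3) / 1000
= 0.011 * 1.29 * 252 * (38 * 12516)^(1/3) / 1000
= 0.279 mm

0.279


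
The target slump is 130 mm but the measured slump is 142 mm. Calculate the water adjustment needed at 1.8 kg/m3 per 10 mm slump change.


Difference = 130 - 142 = -12 mm
Water adjustment = -12 * 1.8 / 10 = -2.2 kg/m3

-2.2


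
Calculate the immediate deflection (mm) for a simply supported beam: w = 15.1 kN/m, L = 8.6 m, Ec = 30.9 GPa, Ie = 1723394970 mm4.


Convert: L = 8.6 m = 8600 mm, Ec = 30.9 GPa = 30900 MPa
delta = 5 * 15.1 * 8600^4 / (384 * 30900 * 1723394970)
= 20.2 mm

20.2


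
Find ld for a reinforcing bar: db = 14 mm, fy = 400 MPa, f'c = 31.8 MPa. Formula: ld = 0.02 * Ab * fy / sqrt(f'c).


Ab = pi * 14^2 / 4 = 153.938 mm2
ld = 0.02 * 153.938 * 400 / sqrt(31.8)
= 218.4 mm

218.4


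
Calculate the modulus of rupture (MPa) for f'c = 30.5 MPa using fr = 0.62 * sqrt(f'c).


fr = 0.62 * sqrt(30.5)
= 3.424 MPa

3.424


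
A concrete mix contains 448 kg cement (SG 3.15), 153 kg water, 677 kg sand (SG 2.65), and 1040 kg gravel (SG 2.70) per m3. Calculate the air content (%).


Vol cement = 448 / (3.15 * 1000) = 0.142222 m3
Vol water = 153 / 1000 = 0.153 m3
Vol sand = 677 / (2.65 * 1000) = 0.255472 m3
Vol gravel = 1040 / (2.70 * 1000) = 0.385185 m3
Total solid + water volume = 0.935879 m3
Air = (1 - 0.935879) * 100 = 6.41%

6.41


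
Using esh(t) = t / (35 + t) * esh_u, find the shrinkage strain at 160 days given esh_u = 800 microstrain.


esh(160) = 160 / (35 + 160) * 800
= 160 / 195 * 800
= 656.4 microstrain

656.4


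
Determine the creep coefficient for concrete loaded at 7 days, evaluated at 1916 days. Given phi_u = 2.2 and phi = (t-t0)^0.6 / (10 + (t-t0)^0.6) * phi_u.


dt = 1916 - 7 = 1909
phi = 1909^0.6 / (10 + 1909^0.6) * 2.2
= 1.986

1.986


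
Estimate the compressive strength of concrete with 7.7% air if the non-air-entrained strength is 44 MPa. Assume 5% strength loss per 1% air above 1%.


Strength loss = (7.7 - 1) * 5 = 33.5%
f'c = 44 * (1 - 33.5/100)
= 29.26 MPa

29.26


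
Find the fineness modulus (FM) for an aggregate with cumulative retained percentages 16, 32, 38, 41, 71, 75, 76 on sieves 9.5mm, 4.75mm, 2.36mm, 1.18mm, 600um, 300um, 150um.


FM = sum(cumulative % retained) / 100
= 349 / 100
= 3.49

3.49


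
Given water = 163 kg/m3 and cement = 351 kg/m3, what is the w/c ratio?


w/c = water / cement
w/c = 163 / 351 = 0.464

0.464


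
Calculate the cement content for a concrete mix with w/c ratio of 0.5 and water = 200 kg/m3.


Cement = water / (w/c)
= 200 / 0.5
= 400.0 kg/m3

400.0


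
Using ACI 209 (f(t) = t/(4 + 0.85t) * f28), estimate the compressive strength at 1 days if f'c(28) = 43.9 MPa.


f(1) = 1 / (4 + 0.85 * 1) * 43.9
= 1 / 4.85 * 43.9
= 9.05 MPa

9.05


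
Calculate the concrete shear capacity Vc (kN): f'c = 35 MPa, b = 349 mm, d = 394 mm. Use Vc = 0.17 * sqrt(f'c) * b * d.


Vc = 0.17 * sqrt(35) * 349 * 394 / 1000
= 138.29 kN

138.29


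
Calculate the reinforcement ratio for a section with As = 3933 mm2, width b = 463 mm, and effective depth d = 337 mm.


rho = As / (b * d)
= 3933 / (463 * 337)
= 0.0252

0.0252


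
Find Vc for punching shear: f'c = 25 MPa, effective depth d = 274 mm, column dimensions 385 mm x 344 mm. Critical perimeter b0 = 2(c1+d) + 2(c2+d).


b0 = 2*(385 + 274) + 2*(344 + 274) = 2554 mm
Vc = 0.33 * sqrt(25) * 2554 * 274 / 1000
= 1154.66 kN

1154.66


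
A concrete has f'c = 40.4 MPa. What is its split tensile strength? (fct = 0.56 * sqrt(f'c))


fct = 0.56 * sqrt(40.4)
= 0.56 * 6.356
= 3.559 MPa

3.559


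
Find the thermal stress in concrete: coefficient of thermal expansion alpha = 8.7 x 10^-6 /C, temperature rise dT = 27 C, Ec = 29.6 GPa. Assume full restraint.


sigma = alpha * dT * Ec
= 8.7e-6 * 27 * 29.6 * 1000
= 6.953 MPa

6.953


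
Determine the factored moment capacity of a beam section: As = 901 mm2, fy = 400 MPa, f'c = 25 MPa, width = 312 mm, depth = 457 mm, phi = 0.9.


a = As * fy / (0.85 * f'c * b)
= 901 * 400 / (0.85 * 25 * 312)
= 54.359 mm
Mn = As * fy * (d - a/2) / 10^6
= 154.9073 kN-m
phi*Mn = 0.9 * 154.9073 = 139.42 kN-m

139.42


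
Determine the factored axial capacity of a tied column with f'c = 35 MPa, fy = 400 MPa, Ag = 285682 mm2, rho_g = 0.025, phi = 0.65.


Ast = rho * Ag = 0.025 * 285682 = 7142.05 mm2
phi*Pn = 0.65 * 0.80 * (0.85 * 35 * (285682 - 7142.05) + 400 * 7142.05) / 1000
= 5794.56 kN

5794.56


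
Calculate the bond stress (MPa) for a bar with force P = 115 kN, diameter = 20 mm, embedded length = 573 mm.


u = P / (pi * db * ld)
= 115 * 1000 / (pi * 20 * 573)
= 3.194 MPa

3.194


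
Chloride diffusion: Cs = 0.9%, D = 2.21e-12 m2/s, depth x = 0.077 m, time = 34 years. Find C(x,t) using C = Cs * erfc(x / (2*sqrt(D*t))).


t_seconds = 34 * 365.25 * 24 * 3600 = 1072958400.0 s
arg = 0.077 / (2 * sqrt(2.21e-12 * 1072958400.0))
= 0.7906
erfc(0.7906) = 0.2635
C = 0.9 * 0.2635 = 0.2372%

0.2372


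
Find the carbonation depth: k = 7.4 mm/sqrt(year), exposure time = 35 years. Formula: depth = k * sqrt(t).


depth = k * sqrt(t)
= 7.4 * sqrt(35)
= 43.78 mm

43.78


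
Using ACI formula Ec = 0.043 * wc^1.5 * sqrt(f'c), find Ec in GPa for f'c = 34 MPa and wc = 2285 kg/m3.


Ec = 0.043 * 2285^1.5 * sqrt(34) / 1000
= 27.39 GPa

27.39


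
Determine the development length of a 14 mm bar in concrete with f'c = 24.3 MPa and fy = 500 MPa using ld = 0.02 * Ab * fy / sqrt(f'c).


Ab = pi * 14^2 / 4 = 153.938 mm2
ld = 0.02 * 153.938 * 500 / sqrt(24.3)
= 312.3 mm

312.3


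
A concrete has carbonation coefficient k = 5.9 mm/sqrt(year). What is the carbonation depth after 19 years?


depth = k * sqrt(t)
= 5.9 * sqrt(19)
= 25.72 mm

25.72


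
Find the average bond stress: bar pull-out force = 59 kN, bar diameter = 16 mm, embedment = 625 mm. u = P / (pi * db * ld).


u = P / (pi * db * ld)
= 59 * 1000 / (pi * 16 * 625)
= 1.878 MPa

1.878


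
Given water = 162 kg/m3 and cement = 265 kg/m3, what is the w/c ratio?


w/c = water / cement
w/c = 162 / 265 = 0.611

0.611


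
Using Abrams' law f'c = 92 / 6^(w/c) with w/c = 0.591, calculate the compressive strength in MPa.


f'c = 92 / 6^0.591
= 92 / 2.883
= 31.91 MPa

31.91


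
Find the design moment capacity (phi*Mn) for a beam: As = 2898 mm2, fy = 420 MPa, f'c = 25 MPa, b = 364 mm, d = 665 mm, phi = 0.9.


a = As * fy / (0.85 * f'c * b)
= 2898 * 420 / (0.85 * 25 * 364)
= 157.3575 mm
Mn = As * fy * (d - a/2) / 10^6
= 713.6468 kN-m
phi*Mn = 0.9 * 713.6468 = 642.28 kN-m

642.28


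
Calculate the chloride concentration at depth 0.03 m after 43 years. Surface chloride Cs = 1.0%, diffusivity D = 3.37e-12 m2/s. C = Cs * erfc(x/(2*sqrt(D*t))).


t_seconds = 43 * 365.25 * 24 * 3600 = 1356976800.0 s
arg = 0.03 / (2 * sqrt(3.37e-12 * 1356976800.0))
= 0.2218
erfc(0.2218) = 0.7538
C = 1.0 * 0.7538 = 0.7538%

0.7538


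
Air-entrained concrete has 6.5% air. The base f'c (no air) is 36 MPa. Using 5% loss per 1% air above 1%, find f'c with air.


Strength loss = (6.5 - 1) * 5 = 27.5%
f'c = 36 * (1 - 27.5/100)
= 26.1 MPa

26.1


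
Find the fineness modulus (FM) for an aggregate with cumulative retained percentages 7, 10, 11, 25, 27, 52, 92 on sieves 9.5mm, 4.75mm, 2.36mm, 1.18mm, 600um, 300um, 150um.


FM = sum(cumulative % retained) / 100
= 224 / 100
= 2.24

2.24


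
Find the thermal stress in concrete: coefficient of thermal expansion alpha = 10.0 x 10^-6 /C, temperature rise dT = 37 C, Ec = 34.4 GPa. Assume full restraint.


sigma = alpha * dT * Ec
= 10.0e-6 * 37 * 34.4 * 1000
= 12.728 MPa

12.728


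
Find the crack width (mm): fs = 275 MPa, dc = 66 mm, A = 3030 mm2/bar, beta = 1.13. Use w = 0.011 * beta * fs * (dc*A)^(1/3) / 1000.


w = 0.011 * beta * fs * (dc * A)^(1/3) / 1000
= 0.011 * 1.13 * 275 * (66 * 3030)^(1/3) / 1000
= 0.2 mm

0.2


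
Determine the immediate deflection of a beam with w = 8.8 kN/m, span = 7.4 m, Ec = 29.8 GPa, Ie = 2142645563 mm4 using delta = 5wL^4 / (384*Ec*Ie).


Convert: L = 7.4 m = 7400 mm, Ec = 29.8 GPa = 29800 MPa
delta = 5 * 8.8 * 7400^4 / (384 * 29800 * 2142645563)
= 5.38 mm

5.38


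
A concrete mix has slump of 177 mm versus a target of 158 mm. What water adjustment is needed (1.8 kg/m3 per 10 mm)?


Difference = 158 - 177 = -19 mm
Water adjustment = -19 * 1.8 / 10 = -3.4 kg/m3

-3.4


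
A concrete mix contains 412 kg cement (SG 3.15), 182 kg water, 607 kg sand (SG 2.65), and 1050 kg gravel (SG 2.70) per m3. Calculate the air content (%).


Vol cement = 412 / (3.15 * 1000) = 0.130794 m3
Vol water = 182 / 1000 = 0.182 m3
Vol sand = 607 / (2.65 * 1000) = 0.229057 m3
Vol gravel = 1050 / (2.70 * 1000) = 0.388889 m3
Total solid + water volume = 0.930739 m3
Air = (1 - 0.930739) * 100 = 6.93%

6.93


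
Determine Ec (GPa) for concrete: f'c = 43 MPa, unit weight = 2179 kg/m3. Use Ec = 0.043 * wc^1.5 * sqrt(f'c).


Ec = 0.043 * 2179^1.5 * sqrt(43) / 1000
= 28.68 GPa

28.68


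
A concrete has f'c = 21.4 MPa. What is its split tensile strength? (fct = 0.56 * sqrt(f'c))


fct = 0.56 * sqrt(21.4)
= 0.56 * 4.626
= 2.591 MPa

2.591


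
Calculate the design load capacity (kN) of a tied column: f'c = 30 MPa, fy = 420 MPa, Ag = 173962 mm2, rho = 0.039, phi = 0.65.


Ast = rho * Ag = 0.039 * 173962 = 6784.518 mm2
phi*Pn = 0.65 * 0.80 * (0.85 * 30 * (173962 - 6784.518) + 420 * 6784.518) / 1000
= 3698.51 kN

3698.51


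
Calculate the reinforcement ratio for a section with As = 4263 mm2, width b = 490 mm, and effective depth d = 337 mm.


rho = As / (b * d)
= 4263 / (490 * 337)
= 0.0258

0.0258


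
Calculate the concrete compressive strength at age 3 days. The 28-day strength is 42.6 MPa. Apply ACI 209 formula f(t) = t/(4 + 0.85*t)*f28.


f(3) = 3 / (4 + 0.85 * 3) * 42.6
= 3 / 6.55 * 42.6
= 19.51 MPa

19.51


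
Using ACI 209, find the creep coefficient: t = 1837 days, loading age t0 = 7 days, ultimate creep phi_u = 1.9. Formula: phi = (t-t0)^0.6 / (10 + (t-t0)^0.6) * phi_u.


dt = 1837 - 7 = 1830
phi = 1830^0.6 / (10 + 1830^0.6) * 1.9
= 1.711

1.711


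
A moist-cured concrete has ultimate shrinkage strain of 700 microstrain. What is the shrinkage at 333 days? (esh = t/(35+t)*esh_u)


esh(333) = 333 / (35 + 333) * 700
= 333 / 368 * 700
= 633.4 microstrain

633.4


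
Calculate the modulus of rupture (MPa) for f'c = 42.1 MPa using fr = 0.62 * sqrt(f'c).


fr = 0.62 * sqrt(42.1)
= 4.023 MPa

4.023


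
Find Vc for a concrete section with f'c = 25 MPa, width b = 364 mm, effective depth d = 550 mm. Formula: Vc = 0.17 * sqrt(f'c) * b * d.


Vc = 0.17 * sqrt(25) * 364 * 550 / 1000
= 170.17 kN

170.17


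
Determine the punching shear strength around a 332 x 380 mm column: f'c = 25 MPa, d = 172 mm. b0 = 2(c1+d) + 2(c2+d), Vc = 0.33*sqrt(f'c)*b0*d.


b0 = 2*(332 + 172) + 2*(380 + 172) = 2112 mm
Vc = 0.33 * sqrt(25) * 2112 * 172 / 1000
= 599.39 kN

599.39


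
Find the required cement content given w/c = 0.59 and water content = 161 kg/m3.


Cement = water / (w/c)
= 161 / 0.59
= 272.9 kg/m3

272.9


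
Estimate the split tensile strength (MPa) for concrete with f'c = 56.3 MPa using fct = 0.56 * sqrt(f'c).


fct = 0.56 * sqrt(56.3)
= 0.56 * 7.503
= 4.202 MPa

4.202


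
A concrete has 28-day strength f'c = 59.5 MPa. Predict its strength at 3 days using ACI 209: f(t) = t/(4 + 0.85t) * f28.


f(3) = 3 / (4 + 0.85 * 3) * 59.5
= 3 / 6.55 * 59.5
= 27.25 MPa

27.25


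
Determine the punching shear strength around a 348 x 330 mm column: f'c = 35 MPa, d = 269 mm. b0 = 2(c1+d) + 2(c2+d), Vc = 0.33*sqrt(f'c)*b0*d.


b0 = 2*(348 + 269) + 2*(330 + 269) = 2432 mm
Vc = 0.33 * sqrt(35) * 2432 * 269 / 1000
= 1277.21 kN

1277.21


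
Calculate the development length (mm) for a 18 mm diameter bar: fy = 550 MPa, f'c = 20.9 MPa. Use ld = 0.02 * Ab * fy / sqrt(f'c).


Ab = pi * 18^2 / 4 = 254.469 mm2
ld = 0.02 * 254.469 * 550 / sqrt(20.9)
= 612.3 mm

612.3


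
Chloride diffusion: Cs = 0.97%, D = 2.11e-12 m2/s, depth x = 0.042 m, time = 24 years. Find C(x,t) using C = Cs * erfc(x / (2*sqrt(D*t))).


t_seconds = 24 * 365.25 * 24 * 3600 = 757382400.0 s
arg = 0.042 / (2 * sqrt(2.11e-12 * 757382400.0))
= 0.5253
erfc(0.5253) = 0.4575
C = 0.97 * 0.4575 = 0.4438%

0.4438


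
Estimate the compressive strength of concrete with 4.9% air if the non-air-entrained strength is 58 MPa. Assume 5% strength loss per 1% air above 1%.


Strength loss = (4.9 - 1) * 5 = 19.5%
f'c = 58 * (1 - 19.5/100)
= 46.69 MPa

46.69


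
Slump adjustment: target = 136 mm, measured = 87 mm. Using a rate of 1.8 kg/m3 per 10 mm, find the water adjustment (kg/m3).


Difference = 136 - 87 = 49 mm
Water adjustment = 49 * 1.8 / 10 = 8.8 kg/m3

8.8


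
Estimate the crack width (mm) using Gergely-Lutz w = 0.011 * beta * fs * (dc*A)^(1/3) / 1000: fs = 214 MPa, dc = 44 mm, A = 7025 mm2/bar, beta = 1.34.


w = 0.011 * beta * fs * (dc * A)^(1/3) / 1000
= 0.011 * 1.34 * 214 * (44 * 7025)^(1/3) / 1000
= 0.213 mm

0.213


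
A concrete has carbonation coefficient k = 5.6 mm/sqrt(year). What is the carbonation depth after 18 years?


depth = k * sqrt(t)
= 5.6 * sqrt(18)
= 23.76 mm

23.76


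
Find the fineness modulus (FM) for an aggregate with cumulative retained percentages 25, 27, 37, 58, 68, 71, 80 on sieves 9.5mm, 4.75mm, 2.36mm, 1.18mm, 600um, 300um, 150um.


FM = sum(cumulative % retained) / 100
= 366 / 100
= 3.66

3.66


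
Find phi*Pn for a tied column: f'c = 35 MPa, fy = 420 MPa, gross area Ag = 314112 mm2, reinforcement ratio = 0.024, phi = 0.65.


Ast = rho * Ag = 0.024 * 314112 = 7538.688 mm2
phi*Pn = 0.65 * 0.80 * (0.85 * 35 * (314112 - 7538.688) + 420 * 7538.688) / 1000
= 6389.14 kN

6389.14


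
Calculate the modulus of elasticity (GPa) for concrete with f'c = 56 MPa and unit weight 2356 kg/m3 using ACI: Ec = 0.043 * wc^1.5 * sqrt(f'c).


Ec = 0.043 * 2356^1.5 * sqrt(56) / 1000
= 36.8 GPa

36.8


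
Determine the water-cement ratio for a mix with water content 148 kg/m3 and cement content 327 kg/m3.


w/c = water / cement
w/c = 148 / 327 = 0.453

0.453


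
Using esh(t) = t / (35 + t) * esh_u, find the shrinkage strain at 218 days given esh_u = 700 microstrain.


esh(218) = 218 / (35 + 218) * 700
= 218 / 253 * 700
= 603.2 microstrain

603.2


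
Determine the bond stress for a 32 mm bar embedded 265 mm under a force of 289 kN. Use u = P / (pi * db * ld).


u = P / (pi * db * ld)
= 289 * 1000 / (pi * 32 * 265)
= 10.848 MPa

10.848


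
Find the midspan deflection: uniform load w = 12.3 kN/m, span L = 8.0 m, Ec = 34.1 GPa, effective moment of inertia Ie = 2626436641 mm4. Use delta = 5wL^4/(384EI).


Convert: L = 8.0 m = 8000 mm, Ec = 34.1 GPa = 34100 MPa
delta = 5 * 12.3 * 8000^4 / (384 * 34100 * 2626436641)
= 7.32 mm

7.32


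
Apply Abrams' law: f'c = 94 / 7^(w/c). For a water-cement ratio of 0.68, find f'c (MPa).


f'c = 94 / 7^0.68
= 94 / 3.755
= 25.03 MPa

25.03


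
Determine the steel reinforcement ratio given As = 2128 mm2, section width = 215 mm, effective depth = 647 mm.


rho = As / (b * d)
= 2128 / (215 * 647)
= 0.0153

0.0153


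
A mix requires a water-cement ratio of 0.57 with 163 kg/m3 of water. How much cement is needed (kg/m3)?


Cement = water / (w/c)
= 163 / 0.57
= 286.0 kg/m3

286.0


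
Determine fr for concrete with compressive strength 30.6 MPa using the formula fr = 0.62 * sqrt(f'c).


fr = 0.62 * sqrt(30.6)
= 3.43 MPa

3.43


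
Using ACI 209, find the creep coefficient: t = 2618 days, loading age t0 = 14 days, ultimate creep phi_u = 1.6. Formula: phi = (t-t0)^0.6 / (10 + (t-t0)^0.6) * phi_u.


dt = 2618 - 14 = 2604
phi = 2604^0.6 / (10 + 2604^0.6) * 1.6
= 1.469

1.469


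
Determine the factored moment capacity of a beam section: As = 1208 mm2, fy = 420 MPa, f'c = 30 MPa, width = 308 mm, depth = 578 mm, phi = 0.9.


a = As * fy / (0.85 * f'c * b)
= 1208 * 420 / (0.85 * 30 * 308)
= 64.5989 mm
Mn = As * fy * (d - a/2) / 10^6
= 276.8666 kN-m
phi*Mn = 0.9 * 276.8666 = 249.18 kN-m

249.18


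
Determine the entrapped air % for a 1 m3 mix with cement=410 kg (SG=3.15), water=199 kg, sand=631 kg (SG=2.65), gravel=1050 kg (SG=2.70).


Vol cement = 410 / (3.15 * 1000) = 0.130159 m3
Vol water = 199 / 1000 = 0.199 m3
Vol sand = 631 / (2.65 * 1000) = 0.238113 m3
Vol gravel = 1050 / (2.70 * 1000) = 0.388889 m3
Total solid + water volume = 0.956161 m3
Air = (1 - 0.956161) * 100 = 4.38%

4.38


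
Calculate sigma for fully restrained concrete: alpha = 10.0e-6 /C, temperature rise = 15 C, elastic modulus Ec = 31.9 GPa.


sigma = alpha * dT * Ec
= 10.0e-6 * 15 * 31.9 * 1000
= 4.785 MPa

4.785


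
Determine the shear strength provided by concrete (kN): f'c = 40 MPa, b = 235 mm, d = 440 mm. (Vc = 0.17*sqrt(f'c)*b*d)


Vc = 0.17 * sqrt(40) * 235 * 440 / 1000
= 111.17 kN

111.17


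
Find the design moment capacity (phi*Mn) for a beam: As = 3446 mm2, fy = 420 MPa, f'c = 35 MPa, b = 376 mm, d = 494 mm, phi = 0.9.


a = As * fy / (0.85 * f'c * b)
= 3446 * 420 / (0.85 * 35 * 376)
= 129.3867 mm
Mn = As * fy * (d - a/2) / 10^6
= 621.3441 kN-m
phi*Mn = 0.9 * 621.3441 = 559.21 kN-m

559.21


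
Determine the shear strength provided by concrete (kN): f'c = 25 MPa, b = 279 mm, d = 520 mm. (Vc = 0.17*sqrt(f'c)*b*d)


Vc = 0.17 * sqrt(25) * 279 * 520 / 1000
= 123.32 kN

123.32


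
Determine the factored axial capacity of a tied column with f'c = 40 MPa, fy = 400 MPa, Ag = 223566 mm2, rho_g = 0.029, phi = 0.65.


Ast = rho * Ag = 0.029 * 223566 = 6483.414 mm2
phi*Pn = 0.65 * 0.80 * (0.85 * 40 * (223566 - 6483.414) + 400 * 6483.414) / 1000
= 5186.57 kN

5186.57


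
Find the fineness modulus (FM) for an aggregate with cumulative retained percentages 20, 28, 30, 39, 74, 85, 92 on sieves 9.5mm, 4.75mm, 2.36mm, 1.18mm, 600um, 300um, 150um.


FM = sum(cumulative % retained) / 100
= 368 / 100
= 3.68

3.68


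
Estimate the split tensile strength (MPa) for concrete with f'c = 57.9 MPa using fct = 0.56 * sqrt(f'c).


fct = 0.56 * sqrt(57.9)
= 0.56 * 7.609
= 4.261 MPa

4.261


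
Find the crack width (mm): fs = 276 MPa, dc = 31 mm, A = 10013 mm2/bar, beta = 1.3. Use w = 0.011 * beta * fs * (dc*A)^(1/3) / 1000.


w = 0.011 * beta * fs * (dc * A)^(1/3) / 1000
= 0.011 * 1.3 * 276 * (31 * 10013)^(1/3) / 1000
= 0.267 mm

0.267


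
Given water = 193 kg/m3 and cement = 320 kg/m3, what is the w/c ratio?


w/c = water / cement
w/c = 193 / 320 = 0.603

0.603


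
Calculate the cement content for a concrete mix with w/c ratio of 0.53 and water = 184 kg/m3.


Cement = water / (w/c)
= 184 / 0.53
= 347.2 kg/m3

347.2


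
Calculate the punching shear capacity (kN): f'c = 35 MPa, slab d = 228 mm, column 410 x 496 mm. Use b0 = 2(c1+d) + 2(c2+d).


b0 = 2*(410 + 228) + 2*(496 + 228) = 2724 mm
Vc = 0.33 * sqrt(35) * 2724 * 228 / 1000
= 1212.52 kN

1212.52


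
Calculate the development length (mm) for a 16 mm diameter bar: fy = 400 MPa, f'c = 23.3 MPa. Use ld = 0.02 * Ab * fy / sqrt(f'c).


Ab = pi * 16^2 / 4 = 201.062 mm2
ld = 0.02 * 201.062 * 400 / sqrt(23.3)
= 333.2 mm

333.2


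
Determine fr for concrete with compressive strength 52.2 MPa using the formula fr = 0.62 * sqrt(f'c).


fr = 0.62 * sqrt(52.2)
= 4.479 MPa

4.479


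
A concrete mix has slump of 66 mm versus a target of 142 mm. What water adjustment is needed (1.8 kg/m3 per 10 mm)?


Difference = 142 - 66 = 76 mm
Water adjustment = 76 * 1.8 / 10 = 13.7 kg/m3

13.7


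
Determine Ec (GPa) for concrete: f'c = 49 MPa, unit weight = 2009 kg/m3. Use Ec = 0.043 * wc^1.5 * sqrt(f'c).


Ec = 0.043 * 2009^1.5 * sqrt(49) / 1000
= 27.1 GPa

27.1


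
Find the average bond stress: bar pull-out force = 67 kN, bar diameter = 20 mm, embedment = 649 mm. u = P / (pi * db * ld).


u = P / (pi * db * ld)
= 67 * 1000 / (pi * 20 * 649)
= 1.643 MPa

1.643


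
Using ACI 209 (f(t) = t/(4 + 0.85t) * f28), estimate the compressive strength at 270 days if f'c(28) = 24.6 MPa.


f(270) = 270 / (4 + 0.85 * 270) * 24.6
= 270 / 233.5 * 24.6
= 28.45 MPa

28.45


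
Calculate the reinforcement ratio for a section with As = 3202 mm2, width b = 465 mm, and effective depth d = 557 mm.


rho = As / (b * d)
= 3202 / (465 * 557)
= 0.0124

0.0124


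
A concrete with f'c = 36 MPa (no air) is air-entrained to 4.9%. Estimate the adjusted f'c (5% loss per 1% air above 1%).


Strength loss = (4.9 - 1) * 5 = 19.5%
f'c = 36 * (1 - 19.5/100)
= 28.98 MPa

28.98


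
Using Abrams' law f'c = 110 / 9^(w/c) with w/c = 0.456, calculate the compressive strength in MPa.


f'c = 110 / 9^0.456
= 110 / 2.724
= 40.39 MPa

40.39


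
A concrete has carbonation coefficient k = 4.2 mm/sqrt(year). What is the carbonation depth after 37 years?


depth = k * sqrt(t)
= 4.2 * sqrt(37)
= 25.55 mm

25.55


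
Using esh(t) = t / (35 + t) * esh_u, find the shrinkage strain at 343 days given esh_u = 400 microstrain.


esh(343) = 343 / (35 + 343) * 400
= 343 / 378 * 400
= 363.0 microstrain

363.0


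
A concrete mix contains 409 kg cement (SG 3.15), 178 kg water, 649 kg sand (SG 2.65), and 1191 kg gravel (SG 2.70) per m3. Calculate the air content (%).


Vol cement = 409 / (3.15 * 1000) = 0.129841 m3
Vol water = 178 / 1000 = 0.178 m3
Vol sand = 649 / (2.65 * 1000) = 0.244906 m3
Vol gravel = 1191 / (2.70 * 1000) = 0.441111 m3
Total solid + water volume = 0.993858 m3
Air = (1 - 0.993858) * 100 = 0.61%

0.61


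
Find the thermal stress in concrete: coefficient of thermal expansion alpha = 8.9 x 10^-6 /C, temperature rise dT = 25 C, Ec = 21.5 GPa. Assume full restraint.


sigma = alpha * dT * Ec
= 8.9e-6 * 25 * 21.5 * 1000
= 4.784 MPa

4.784


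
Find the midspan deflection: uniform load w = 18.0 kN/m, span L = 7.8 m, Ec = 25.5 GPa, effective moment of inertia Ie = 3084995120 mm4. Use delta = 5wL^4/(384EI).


Convert: L = 7.8 m = 7800 mm, Ec = 25.5 GPa = 25500 MPa
delta = 5 * 18.0 * 7800^4 / (384 * 25500 * 3084995120)
= 11.03 mm

11.03


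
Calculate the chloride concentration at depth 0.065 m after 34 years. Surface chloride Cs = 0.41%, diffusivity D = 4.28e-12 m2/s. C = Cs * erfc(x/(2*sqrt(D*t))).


t_seconds = 34 * 365.25 * 24 * 3600 = 1072958400.0 s
arg = 0.065 / (2 * sqrt(4.28e-12 * 1072958400.0))
= 0.4796
erfc(0.4796) = 0.4976
C = 0.41 * 0.4976 = 0.204%

0.204
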